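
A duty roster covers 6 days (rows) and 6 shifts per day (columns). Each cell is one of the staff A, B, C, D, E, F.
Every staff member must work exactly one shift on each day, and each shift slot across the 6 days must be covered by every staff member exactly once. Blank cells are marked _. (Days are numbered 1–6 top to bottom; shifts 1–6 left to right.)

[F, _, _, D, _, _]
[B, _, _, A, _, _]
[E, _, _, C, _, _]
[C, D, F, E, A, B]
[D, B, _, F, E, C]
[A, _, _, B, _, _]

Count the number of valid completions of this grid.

20

Day 1, shift 2: eliminating its day and shift leaves {A, C, E}.
Day 1, shift 3: eliminating its day and shift leaves {A, B, C, E}.
Day 1, shift 5: eliminating its day and shift leaves {B, C}.
Day 1, shift 6: eliminating its day and shift leaves {A, E}.
Day 2, shift 2: eliminating its day and shift leaves {C, E, F}.
Day 2, shift 3: eliminating its day and shift leaves {C, D, E}.
Day 2, shift 5: eliminating its day and shift leaves {C, D, F}.
Day 2, shift 6: eliminating its day and shift leaves {D, E, F}.
Day 3, shift 2: eliminating its day and shift leaves {A, F}.
Day 3, shift 3: eliminating its day and shift leaves {A, B, D}.
Day 3, shift 5: eliminating its day and shift leaves {B, D, F}.
Day 3, shift 6: eliminating its day and shift leaves {A, D, F}.
Day 5, shift 3: eliminating its day and shift leaves {A}.
Day 6, shift 2: eliminating its day and shift leaves {C, E, F}.
Day 6, shift 3: eliminating its day and shift leaves {C, D, E}.
Day 6, shift 5: eliminating its day and shift leaves {C, D, F}.
Day 6, shift 6: eliminating its day and shift leaves {D, E, F}.
Enumerating the assignments across these blanks that avoid any day or shift repeat gives 20 completions.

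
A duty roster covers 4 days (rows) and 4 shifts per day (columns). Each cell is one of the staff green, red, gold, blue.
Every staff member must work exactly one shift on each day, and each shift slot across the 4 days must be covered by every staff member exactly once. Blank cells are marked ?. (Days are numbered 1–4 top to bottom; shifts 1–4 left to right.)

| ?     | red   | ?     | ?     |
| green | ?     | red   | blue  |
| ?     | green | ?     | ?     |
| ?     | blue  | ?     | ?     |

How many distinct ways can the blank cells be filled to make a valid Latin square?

4

Day 1, shift 1: eliminating its day and shift leaves {gold, blue}.
Day 1, shift 3: eliminating its day and shift leaves {green, gold, blue}.
Day 1, shift 4: eliminating its day and shift leaves {green, gold}.
Day 2, shift 2: eliminating its day and shift leaves {gold}.
Day 3, shift 1: eliminating its day and shift leaves {red, gold, blue}.
Day 3, shift 3: eliminating its day and shift leaves {gold, blue}.
Day 3, shift 4: eliminating its day and shift leaves {red, gold}.
Day 4, shift 1: eliminating its day and shift leaves {red, gold}.
Day 4, shift 3: eliminating its day and shift leaves {green, gold}.
Day 4, shift 4: eliminating its day and shift leaves {green, red, gold}.
Enumerating the assignments across these blanks that avoid any day or shift repeat gives 4 completions.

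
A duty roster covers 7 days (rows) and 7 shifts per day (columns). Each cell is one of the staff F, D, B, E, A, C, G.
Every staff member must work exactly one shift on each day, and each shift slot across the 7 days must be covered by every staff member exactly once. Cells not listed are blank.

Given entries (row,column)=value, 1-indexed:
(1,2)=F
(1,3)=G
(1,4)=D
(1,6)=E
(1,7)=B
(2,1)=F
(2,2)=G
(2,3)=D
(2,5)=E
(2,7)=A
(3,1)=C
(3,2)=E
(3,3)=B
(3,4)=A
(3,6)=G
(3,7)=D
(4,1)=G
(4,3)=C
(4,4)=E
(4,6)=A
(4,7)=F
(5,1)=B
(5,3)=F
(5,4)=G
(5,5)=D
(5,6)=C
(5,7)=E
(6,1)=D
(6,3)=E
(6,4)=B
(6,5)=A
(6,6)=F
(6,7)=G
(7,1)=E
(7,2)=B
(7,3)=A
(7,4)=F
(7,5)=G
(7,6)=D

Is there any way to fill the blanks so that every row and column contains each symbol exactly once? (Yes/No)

Yes

No day or shift among the givens repeats a symbol, and propagating forced cells runs into no contradiction.
One valid completion exists (for instance, A F G D C E B / F G D C E B A / C E B A F G D / G D C E B A F / B A F G D C E / D C E B A F G / E B A F G D C).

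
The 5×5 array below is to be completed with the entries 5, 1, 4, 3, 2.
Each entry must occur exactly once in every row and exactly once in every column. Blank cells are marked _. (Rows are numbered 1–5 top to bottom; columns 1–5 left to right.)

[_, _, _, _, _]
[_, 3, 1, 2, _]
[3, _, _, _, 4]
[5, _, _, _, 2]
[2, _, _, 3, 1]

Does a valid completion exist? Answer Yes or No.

No row or column among the givens repeats a symbol, and propagating forced cells runs into no contradiction.
One valid completion exists (for instance, 1 4 2 5 3 / 4 3 1 2 5 / 3 2 5 1 4 / 5 1 3 4 2 / 2 5 4 3 1).

Yes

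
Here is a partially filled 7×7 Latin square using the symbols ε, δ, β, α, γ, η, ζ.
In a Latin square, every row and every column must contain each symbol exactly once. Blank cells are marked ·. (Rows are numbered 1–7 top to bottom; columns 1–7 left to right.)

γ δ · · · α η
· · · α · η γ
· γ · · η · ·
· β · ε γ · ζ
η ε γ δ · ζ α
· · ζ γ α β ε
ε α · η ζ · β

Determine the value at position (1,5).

ε

Row 2, column 2: row 2 has {α, γ, η} and column 2 has {ε, δ, β, α, γ}, leaving only ζ.
Row 3, column 7: row 3 has {γ, η} and column 7 has {ε, β, α, γ, η, ζ}, leaving only δ.
Row 3, column 6: row 3 has {δ, γ, η} and column 6 has {β, α, η, ζ}, leaving only ε.
Row 4, column 6: row 4 has {ε, β, γ, ζ} and column 6 has {ε, β, α, η, ζ}, leaving only δ.
Row 4, column 1: row 4 has {ε, δ, β, γ, ζ} and column 1 has {ε, γ, η}, leaving only α.
Row 4, column 3: row 4 has {ε, δ, β, α, γ, ζ} and column 3 has {γ, ζ}, leaving only η.
Row 5, column 5: row 5 has {ε, δ, α, γ, η, ζ} and column 5 has {α, γ, η, ζ}, leaving only β.
Row 1 already has {δ, α, γ, η} and column 5 already has {β, α, γ, η, ζ}, so row 1, column 5 must be ε.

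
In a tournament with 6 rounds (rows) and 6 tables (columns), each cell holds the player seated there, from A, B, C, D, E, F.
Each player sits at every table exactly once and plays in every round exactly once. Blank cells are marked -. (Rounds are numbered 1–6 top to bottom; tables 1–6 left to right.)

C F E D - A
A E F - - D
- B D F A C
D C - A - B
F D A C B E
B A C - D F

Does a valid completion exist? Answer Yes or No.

No

Round 1, table 5: round 1 together with table 5 already contain {A, B, C, D, E, F} — every symbol — so nothing can go there. The grid has no valid completion.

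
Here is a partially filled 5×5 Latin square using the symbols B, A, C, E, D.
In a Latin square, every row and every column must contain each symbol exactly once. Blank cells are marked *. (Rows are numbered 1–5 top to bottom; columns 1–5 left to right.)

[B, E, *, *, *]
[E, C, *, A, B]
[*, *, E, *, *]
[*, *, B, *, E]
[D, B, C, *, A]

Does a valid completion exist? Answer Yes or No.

No row or column among the givens repeats a symbol, and propagating forced cells runs into no contradiction.
One valid completion exists (for instance, B E A C D / E C D A B / A D E B C / C A B D E / D B C E A).

Yes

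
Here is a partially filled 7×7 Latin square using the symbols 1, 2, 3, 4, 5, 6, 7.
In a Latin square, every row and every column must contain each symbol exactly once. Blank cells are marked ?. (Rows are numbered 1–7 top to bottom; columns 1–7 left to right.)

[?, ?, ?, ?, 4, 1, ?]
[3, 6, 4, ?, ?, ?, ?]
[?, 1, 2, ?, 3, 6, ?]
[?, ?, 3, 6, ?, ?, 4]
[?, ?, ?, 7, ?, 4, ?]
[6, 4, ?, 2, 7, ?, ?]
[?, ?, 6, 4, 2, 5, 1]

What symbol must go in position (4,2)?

Row 3, column 4: row 3 has {1, 2, 3, 6} and column 4 has {2, 4, 6, 7}, leaving only 5.
Row 1, column 4: row 1 has {1, 4} and column 4 has {2, 4, 5, 6, 7}, leaving only 3.
Row 2, column 4: row 2 has {3, 4, 6} and column 4 has {2, 3, 4, 5, 6, 7}, leaving only 1.
Row 2, column 5: row 2 has {1, 3, 4, 6} and column 5 has {2, 3, 4, 7}, leaving only 5.
Row 3, column 7: row 3 has {1, 2, 3, 5, 6} and column 7 has {1, 4}, leaving only 7.
Row 2, column 7: row 2 has {1, 3, 4, 5, 6} and column 7 has {1, 4, 7}, leaving only 2.
Row 2, column 6: row 2 has {1, 2, 3, 4, 5, 6} and column 6 has {1, 4, 5, 6}, leaving only 7.
Row 3, column 1: row 3 has {1, 2, 3, 5, 6, 7} and column 1 has {3, 6}, leaving only 4.
Row 4, column 5: row 4 has {3, 4, 6} and column 5 has {2, 3, 4, 5, 7}, leaving only 1.
Row 4, column 6: row 4 has {1, 3, 4, 6} and column 6 has {1, 4, 5, 6, 7}, leaving only 2.
Row 5, column 5: row 5 has {4, 7} and column 5 has {1, 2, 3, 4, 5, 7}, leaving only 6.
Row 6, column 6: row 6 has {2, 4, 6, 7} and column 6 has {1, 2, 4, 5, 6, 7}, leaving only 3.
Row 6, column 7: row 6 has {2, 3, 4, 6, 7} and column 7 has {1, 2, 4, 7}, leaving only 5.
Row 1, column 7: row 1 has {1, 3, 4} and column 7 has {1, 2, 4, 5, 7}, leaving only 6.
Row 5, column 7: row 5 has {4, 6, 7} and column 7 has {1, 2, 4, 5, 6, 7}, leaving only 3.
Row 6, column 3: row 6 has {2, 3, 4, 5, 6, 7} and column 3 has {2, 3, 4, 6}, leaving only 1.
Row 5, column 3: row 5 has {3, 4, 6, 7} and column 3 has {1, 2, 3, 4, 6}, leaving only 5.
Row 1, column 3: row 1 has {1, 3, 4, 6} and column 3 has {1, 2, 3, 4, 5, 6}, leaving only 7.
Row 5, column 2: row 5 has {3, 4, 5, 6, 7} and column 2 has {1, 4, 6}, leaving only 2.
Row 1, column 2: row 1 has {1, 3, 4, 6, 7} and column 2 has {1, 2, 4, 6}, leaving only 5.
Row 4 already has {1, 2, 3, 4, 6} and column 2 already has {1, 2, 4, 5, 6}, so row 4, column 2 must be 7.

7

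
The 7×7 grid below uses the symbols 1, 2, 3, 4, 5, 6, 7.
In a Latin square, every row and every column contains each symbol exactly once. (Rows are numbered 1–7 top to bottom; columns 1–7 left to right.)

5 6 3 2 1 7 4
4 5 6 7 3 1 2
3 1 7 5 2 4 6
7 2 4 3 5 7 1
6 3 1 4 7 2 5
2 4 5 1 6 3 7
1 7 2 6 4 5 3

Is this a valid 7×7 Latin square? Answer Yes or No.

Column 6 contains 7 twice (at rows 1 and 4), so it is not a permutation.

No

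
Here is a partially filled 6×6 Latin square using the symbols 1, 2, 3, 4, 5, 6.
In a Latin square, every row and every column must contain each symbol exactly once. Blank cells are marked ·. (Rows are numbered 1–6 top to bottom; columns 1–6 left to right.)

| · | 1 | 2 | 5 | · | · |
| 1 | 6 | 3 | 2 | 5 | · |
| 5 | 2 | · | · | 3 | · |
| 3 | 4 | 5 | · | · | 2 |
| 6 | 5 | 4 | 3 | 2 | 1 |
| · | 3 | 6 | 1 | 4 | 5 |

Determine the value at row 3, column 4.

4

Row 1, column 1: row 1 has {1, 2, 5} and column 1 has {1, 3, 5, 6}, leaving only 4.
Row 1, column 5: row 1 has {1, 2, 4, 5} and column 5 has {2, 3, 4, 5}, leaving only 6.
Row 1, column 6: row 1 has {1, 2, 4, 5, 6} and column 6 has {1, 2, 5}, leaving only 3.
Row 2, column 6: row 2 has {1, 2, 3, 5, 6} and column 6 has {1, 2, 3, 5}, leaving only 4.
Row 3, column 3: row 3 has {2, 3, 5} and column 3 has {2, 3, 4, 5, 6}, leaving only 1.
Row 3, column 6: row 3 has {1, 2, 3, 5} and column 6 has {1, 2, 3, 4, 5}, leaving only 6.
Row 3 already has {1, 2, 3, 5, 6} and column 4 already has {1, 2, 3, 5}, so row 3, column 4 must be 4.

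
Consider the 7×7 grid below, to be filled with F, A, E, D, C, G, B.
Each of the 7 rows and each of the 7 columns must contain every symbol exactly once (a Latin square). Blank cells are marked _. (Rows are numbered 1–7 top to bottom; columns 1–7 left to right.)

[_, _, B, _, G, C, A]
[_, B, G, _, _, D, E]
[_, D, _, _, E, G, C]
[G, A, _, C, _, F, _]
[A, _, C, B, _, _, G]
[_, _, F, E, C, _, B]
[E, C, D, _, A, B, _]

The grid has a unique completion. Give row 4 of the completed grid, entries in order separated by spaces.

G A E C B F D

Row 4, column 3: row 4 has {F, A, C, G} and column 3 has {F, D, C, G, B}, leaving only E.
Row 4, column 7: row 4 has {F, A, E, C, G} and column 7 has {A, E, C, G, B}, leaving only D.
Row 4, column 5: row 4 has {F, A, E, D, C, G} and column 5 has {A, E, C, G}, leaving only B.
So row 4 reads: G A E C B F D.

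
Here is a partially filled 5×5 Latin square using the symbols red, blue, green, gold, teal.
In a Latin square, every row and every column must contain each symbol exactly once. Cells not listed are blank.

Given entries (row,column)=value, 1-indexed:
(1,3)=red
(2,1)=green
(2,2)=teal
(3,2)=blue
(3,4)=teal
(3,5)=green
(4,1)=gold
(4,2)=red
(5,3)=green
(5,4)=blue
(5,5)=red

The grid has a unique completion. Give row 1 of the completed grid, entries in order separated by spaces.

Row 3, column 1: row 3 has {blue, green, teal} and column 1 has {green, gold}, leaving only red.
Row 3, column 3: row 3 has {red, blue, green, teal} and column 3 has {red, green}, leaving only gold.
Row 2, column 3: row 2 has {green, teal} and column 3 has {red, green, gold}, leaving only blue.
Row 2, column 5: row 2 has {blue, green, teal} and column 5 has {red, green}, leaving only gold.
Row 2, column 4: row 2 has {blue, green, gold, teal} and column 4 has {blue, teal}, leaving only red.
Row 4, column 3: row 4 has {red, gold} and column 3 has {red, blue, green, gold}, leaving only teal.
Row 4, column 4: row 4 has {red, gold, teal} and column 4 has {red, blue, teal}, leaving only green.
Row 1, column 4: row 1 has {red} and column 4 has {red, blue, green, teal}, leaving only gold.
Row 1, column 2: row 1 has {red, gold} and column 2 has {red, blue, teal}, leaving only green.
Row 4, column 5: row 4 has {red, green, gold, teal} and column 5 has {red, green, gold}, leaving only blue.
Row 1, column 5: row 1 has {red, green, gold} and column 5 has {red, blue, green, gold}, leaving only teal.
Row 1, column 1: row 1 has {red, green, gold, teal} and column 1 has {red, green, gold}, leaving only blue.
So row 1 reads: blue green red gold teal.

blue green red gold teal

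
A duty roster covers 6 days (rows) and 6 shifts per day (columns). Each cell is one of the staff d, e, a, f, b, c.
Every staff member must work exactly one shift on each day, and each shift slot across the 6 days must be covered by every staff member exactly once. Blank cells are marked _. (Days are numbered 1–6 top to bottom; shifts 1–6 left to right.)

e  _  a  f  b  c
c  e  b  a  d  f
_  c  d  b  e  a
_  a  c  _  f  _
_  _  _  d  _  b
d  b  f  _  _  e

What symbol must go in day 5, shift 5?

c

Day 1, shift 2: day 1 has {e, a, f, b, c} and shift 2 has {e, a, b, c}, leaving only d.
Day 3, shift 1: day 3 has {d, e, a, b, c} and shift 1 has {d, e, c}, leaving only f.
Day 4, shift 1: day 4 has {a, f, c} and shift 1 has {d, e, f, c}, leaving only b.
Day 4, shift 4: day 4 has {a, f, b, c} and shift 4 has {d, a, f, b}, leaving only e.
Day 4, shift 6: day 4 has {e, a, f, b, c} and shift 6 has {e, a, f, b, c}, leaving only d.
Day 5, shift 1: day 5 has {d, b} and shift 1 has {d, e, f, b, c}, leaving only a.
Day 5 already has {d, a, b} and shift 5 already has {d, e, f, b}, so day 5, shift 5 must be c.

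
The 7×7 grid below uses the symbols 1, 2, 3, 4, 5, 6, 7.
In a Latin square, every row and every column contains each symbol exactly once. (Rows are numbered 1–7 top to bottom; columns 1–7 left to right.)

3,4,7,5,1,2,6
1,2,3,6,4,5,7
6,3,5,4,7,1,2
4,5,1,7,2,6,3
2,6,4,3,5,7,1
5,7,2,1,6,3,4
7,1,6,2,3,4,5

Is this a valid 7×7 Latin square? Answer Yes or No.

Each row is a permutation of the 7 symbols, and so is each column.

Yes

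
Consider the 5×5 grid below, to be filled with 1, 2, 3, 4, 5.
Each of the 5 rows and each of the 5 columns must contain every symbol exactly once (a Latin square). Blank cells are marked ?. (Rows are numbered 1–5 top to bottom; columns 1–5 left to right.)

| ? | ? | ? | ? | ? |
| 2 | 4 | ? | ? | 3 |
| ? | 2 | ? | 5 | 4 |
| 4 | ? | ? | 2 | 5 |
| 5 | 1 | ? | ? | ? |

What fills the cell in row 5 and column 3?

Row 2, column 4: row 2 has {2, 3, 4} and column 4 has {2, 5}, leaving only 1.
Row 2, column 3: row 2 has {1, 2, 3, 4} and column 3 has {}, leaving only 5.
Row 4, column 2: row 4 has {2, 4, 5} and column 2 has {1, 2, 4}, leaving only 3.
Row 1, column 2: row 1 has {} and column 2 has {1, 2, 3, 4}, leaving only 5.
Row 4, column 3: row 4 has {2, 3, 4, 5} and column 3 has {5}, leaving only 1.
Row 3, column 3: row 3 has {2, 4, 5} and column 3 has {1, 5}, leaving only 3.
Row 3, column 1: row 3 has {2, 3, 4, 5} and column 1 has {2, 4, 5}, leaving only 1.
Row 1, column 1: row 1 has {5} and column 1 has {1, 2, 4, 5}, leaving only 3.
Row 1, column 4: row 1 has {3, 5} and column 4 has {1, 2, 5}, leaving only 4.
Row 1, column 3: row 1 has {3, 4, 5} and column 3 has {1, 3, 5}, leaving only 2.
Row 5 already has {1, 5} and column 3 already has {1, 2, 3, 5}, so row 5, column 3 must be 4.

4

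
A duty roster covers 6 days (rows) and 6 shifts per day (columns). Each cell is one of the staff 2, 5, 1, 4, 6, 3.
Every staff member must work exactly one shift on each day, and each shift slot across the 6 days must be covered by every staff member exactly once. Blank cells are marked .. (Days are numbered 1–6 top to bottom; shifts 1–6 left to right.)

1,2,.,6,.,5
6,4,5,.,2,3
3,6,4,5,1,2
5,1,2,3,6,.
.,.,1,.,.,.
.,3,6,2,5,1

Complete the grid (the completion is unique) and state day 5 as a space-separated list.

Day 5, shift 2: day 5 has {1} and shift 2 has {2, 1, 4, 6, 3}, leaving only 5.
Day 5, shift 4: day 5 has {5, 1} and shift 4 has {2, 5, 6, 3}, leaving only 4.
Day 5, shift 1: day 5 has {5, 1, 4} and shift 1 has {5, 1, 6, 3}, leaving only 2.
Day 5, shift 5: day 5 has {2, 5, 1, 4} and shift 5 has {2, 5, 1, 6}, leaving only 3.
Day 5, shift 6: day 5 has {2, 5, 1, 4, 3} and shift 6 has {2, 5, 1, 3}, leaving only 6.
So day 5 reads: 2 5 1 4 3 6.

2 5 1 4 3 6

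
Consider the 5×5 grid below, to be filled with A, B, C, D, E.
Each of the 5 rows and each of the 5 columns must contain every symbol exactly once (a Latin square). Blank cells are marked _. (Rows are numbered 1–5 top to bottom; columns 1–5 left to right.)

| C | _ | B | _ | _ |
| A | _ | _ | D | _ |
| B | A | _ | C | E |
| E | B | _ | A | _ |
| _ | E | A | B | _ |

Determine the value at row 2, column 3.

E

Row 1, column 2: row 1 has {B, C} and column 2 has {A, B, E}, leaving only D.
Row 1, column 4: row 1 has {B, C, D} and column 4 has {A, B, C, D}, leaving only E.
Row 1, column 5: row 1 has {B, C, D, E} and column 5 has {E}, leaving only A.
Row 2, column 2: row 2 has {A, D} and column 2 has {A, B, D, E}, leaving only C.
Row 2 already has {A, C, D} and column 3 already has {A, B}, so row 2, column 3 must be E.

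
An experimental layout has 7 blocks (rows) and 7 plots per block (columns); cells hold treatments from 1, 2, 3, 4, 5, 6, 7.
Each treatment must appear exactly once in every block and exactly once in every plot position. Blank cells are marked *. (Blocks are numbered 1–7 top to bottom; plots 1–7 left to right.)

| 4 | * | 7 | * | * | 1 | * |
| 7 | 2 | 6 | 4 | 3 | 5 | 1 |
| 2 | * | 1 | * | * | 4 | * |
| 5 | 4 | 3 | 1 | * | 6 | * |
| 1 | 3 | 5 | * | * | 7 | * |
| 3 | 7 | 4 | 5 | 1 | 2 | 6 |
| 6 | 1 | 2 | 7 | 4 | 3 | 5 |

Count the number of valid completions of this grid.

Block 1, plot 2: eliminating its block and plot leaves {5, 6}.
Block 1, plot 4: eliminating its block and plot leaves {2, 3, 6}.
Block 1, plot 5: eliminating its block and plot leaves {2, 5, 6}.
Block 1, plot 7: eliminating its block and plot leaves {2, 3}.
Block 3, plot 2: eliminating its block and plot leaves {5, 6}.
Block 3, plot 4: eliminating its block and plot leaves {3, 6}.
Block 3, plot 5: eliminating its block and plot leaves {5, 6, 7}.
Block 3, plot 7: eliminating its block and plot leaves {3, 7}.
Block 4, plot 5: eliminating its block and plot leaves {2, 7}.
Block 4, plot 7: eliminating its block and plot leaves {2, 7}.
Block 5, plot 4: eliminating its block and plot leaves {2, 6}.
Block 5, plot 5: eliminating its block and plot leaves {2, 6}.
Block 5, plot 7: eliminating its block and plot leaves {2, 4}.
Enumerating the assignments across these blanks that avoid any block or plot repeat gives 4 completions.

4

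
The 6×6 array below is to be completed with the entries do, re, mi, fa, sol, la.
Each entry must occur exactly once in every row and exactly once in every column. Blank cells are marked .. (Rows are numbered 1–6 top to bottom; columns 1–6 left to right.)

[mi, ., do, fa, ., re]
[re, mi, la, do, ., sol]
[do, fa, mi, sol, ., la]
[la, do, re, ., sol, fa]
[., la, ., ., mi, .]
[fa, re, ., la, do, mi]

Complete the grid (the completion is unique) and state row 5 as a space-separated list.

sol la fa re mi do

Row 5, column 1: row 5 has {mi, la} and column 1 has {do, re, mi, fa, la}, leaving only sol.
Row 5, column 3: row 5 has {mi, sol, la} and column 3 has {do, re, mi, la}, leaving only fa.
Row 5, column 4: row 5 has {mi, fa, sol, la} and column 4 has {do, fa, sol, la}, leaving only re.
Row 5, column 6: row 5 has {re, mi, fa, sol, la} and column 6 has {re, mi, fa, sol, la}, leaving only do.
So row 5 reads: sol la fa re mi do.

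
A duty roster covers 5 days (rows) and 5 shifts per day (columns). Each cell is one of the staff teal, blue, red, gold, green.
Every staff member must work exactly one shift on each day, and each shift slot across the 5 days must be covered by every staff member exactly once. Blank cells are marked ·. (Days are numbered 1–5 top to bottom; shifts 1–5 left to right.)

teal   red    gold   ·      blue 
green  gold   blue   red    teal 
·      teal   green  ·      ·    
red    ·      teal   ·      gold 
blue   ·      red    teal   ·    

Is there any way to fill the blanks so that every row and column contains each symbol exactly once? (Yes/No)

No

Day 1, shift 4: day 1 has {teal, blue, red, gold} and shift 4 has {teal, red}, so it must be green.
Day 3, shift 1: day 3 has {teal, green} and shift 1 has {teal, blue, red, green}, so it must be gold.
Day 3, shift 4: day 3 has {teal, gold, green} and shift 4 has {teal, red, green}, so it must be blue.
Now day 4, shift 4: day 4 together with shift 4 already contain {teal, blue, red, gold, green} — every symbol — so nothing can go there. The grid has no valid completion.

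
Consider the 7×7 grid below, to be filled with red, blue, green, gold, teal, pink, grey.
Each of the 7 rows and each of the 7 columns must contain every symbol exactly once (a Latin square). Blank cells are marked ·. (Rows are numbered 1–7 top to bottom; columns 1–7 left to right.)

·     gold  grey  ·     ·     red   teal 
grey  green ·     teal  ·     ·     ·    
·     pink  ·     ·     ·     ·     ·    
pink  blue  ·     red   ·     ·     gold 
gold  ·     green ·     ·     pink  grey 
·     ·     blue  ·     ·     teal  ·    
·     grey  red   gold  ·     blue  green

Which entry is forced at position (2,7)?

red

Row 2, column 6: row 2 has {green, teal, grey} and column 6 has {red, blue, teal, pink}, leaving only gold.
Row 2, column 3: row 2 has {green, gold, teal, grey} and column 3 has {red, blue, green, grey}, leaving only pink.
Row 4, column 3: row 4 has {red, blue, gold, pink} and column 3 has {red, blue, green, pink, grey}, leaving only teal.
Row 3, column 3: row 3 has {pink} and column 3 has {red, blue, green, teal, pink, grey}, leaving only gold.
Row 5, column 4: row 5 has {green, gold, pink, grey} and column 4 has {red, gold, teal}, leaving only blue.
Row 6, column 2: row 6 has {blue, teal} and column 2 has {blue, green, gold, pink, grey}, leaving only red.
Row 5, column 2: row 5 has {blue, green, gold, pink, grey} and column 2 has {red, blue, green, gold, pink, grey}, leaving only teal.
Row 5, column 5: row 5 has {blue, green, gold, teal, pink, grey} and column 5 has {}, leaving only red.
Row 2, column 5: row 2 has {green, gold, teal, pink, grey} and column 5 has {red}, leaving only blue.
Row 2 already has {blue, green, gold, teal, pink, grey} and column 7 already has {green, gold, teal, grey}, so row 2, column 7 must be red.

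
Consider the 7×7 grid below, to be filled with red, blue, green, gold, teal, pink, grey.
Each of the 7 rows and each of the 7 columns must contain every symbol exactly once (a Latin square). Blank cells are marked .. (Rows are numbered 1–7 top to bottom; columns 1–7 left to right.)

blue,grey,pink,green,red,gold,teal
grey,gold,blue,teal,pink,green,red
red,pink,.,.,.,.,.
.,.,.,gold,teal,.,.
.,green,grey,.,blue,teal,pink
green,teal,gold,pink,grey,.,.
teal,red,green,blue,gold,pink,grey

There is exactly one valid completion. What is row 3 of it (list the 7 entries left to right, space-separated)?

red pink teal grey green blue gold

Row 3, column 3: row 3 has {red, pink} and column 3 has {blue, green, gold, pink, grey}, leaving only teal.
Row 3, column 4: row 3 has {red, teal, pink} and column 4 has {blue, green, gold, teal, pink}, leaving only grey.
Row 3, column 5: row 3 has {red, teal, pink, grey} and column 5 has {red, blue, gold, teal, pink, grey}, leaving only green.
Row 3, column 6: row 3 has {red, green, teal, pink, grey} and column 6 has {green, gold, teal, pink}, leaving only blue.
Row 3, column 7: row 3 has {red, blue, green, teal, pink, grey} and column 7 has {red, teal, pink, grey}, leaving only gold.
So row 3 reads: red pink teal grey green blue gold.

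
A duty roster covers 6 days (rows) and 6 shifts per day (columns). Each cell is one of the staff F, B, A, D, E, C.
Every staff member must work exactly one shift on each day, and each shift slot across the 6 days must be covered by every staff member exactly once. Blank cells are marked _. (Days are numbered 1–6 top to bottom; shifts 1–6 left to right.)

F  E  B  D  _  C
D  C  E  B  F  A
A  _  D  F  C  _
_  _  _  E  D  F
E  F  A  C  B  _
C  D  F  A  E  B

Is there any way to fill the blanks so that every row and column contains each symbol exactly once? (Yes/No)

Yes

No day or shift among the givens repeats a symbol, and propagating forced cells runs into no contradiction.
One valid completion exists (for instance, F E B D A C / D C E B F A / A B D F C E / B A C E D F / E F A C B D / C D F A E B).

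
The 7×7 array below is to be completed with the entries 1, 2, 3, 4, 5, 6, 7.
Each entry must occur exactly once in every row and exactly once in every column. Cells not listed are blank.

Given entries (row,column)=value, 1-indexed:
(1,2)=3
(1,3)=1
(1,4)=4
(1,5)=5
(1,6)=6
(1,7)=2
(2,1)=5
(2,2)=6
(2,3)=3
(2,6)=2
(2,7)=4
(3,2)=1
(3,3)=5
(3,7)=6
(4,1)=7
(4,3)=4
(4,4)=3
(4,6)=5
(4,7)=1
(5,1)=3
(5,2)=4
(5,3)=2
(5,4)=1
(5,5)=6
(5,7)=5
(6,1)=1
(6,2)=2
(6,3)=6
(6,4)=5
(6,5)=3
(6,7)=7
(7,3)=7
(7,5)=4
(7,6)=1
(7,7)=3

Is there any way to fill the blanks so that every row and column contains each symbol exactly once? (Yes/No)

No

Row 1, column 1: row 1 together with column 1 already contain {1, 2, 3, 4, 5, 6, 7} — every symbol — so nothing can go there. The grid has no valid completion.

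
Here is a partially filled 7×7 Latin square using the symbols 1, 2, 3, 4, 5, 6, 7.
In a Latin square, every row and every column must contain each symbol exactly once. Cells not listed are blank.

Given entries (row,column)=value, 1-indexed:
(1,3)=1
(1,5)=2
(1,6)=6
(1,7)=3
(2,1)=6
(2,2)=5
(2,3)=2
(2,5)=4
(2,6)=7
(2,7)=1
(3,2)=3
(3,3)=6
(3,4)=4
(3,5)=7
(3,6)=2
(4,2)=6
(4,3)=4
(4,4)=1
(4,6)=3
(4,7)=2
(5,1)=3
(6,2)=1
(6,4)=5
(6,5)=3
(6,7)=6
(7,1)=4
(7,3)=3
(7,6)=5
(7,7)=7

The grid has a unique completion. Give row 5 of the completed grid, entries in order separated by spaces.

Row 1, column 4: row 1 has {1, 2, 3, 6} and column 4 has {1, 4, 5}, leaving only 7.
Row 1, column 1: row 1 has {1, 2, 3, 6, 7} and column 1 has {3, 4, 6}, leaving only 5.
Row 1, column 2: row 1 has {1, 2, 3, 5, 6, 7} and column 2 has {1, 3, 5, 6}, leaving only 4.
Row 2, column 4: row 2 has {1, 2, 4, 5, 6, 7} and column 4 has {1, 4, 5, 7}, leaving only 3.
Row 3, column 1: row 3 has {2, 3, 4, 6, 7} and column 1 has {3, 4, 5, 6}, leaving only 1.
Row 3, column 7: row 3 has {1, 2, 3, 4, 6, 7} and column 7 has {1, 2, 3, 6, 7}, leaving only 5.
Row 5, column 7: row 5 has {3} and column 7 has {1, 2, 3, 5, 6, 7}, leaving only 4.
Row 5, column 6: row 5 has {3, 4} and column 6 has {2, 3, 5, 6, 7}, leaving only 1.
Row 4, column 1: row 4 has {1, 2, 3, 4, 6} and column 1 has {1, 3, 4, 5, 6}, leaving only 7.
Row 4, column 5: row 4 has {1, 2, 3, 4, 6, 7} and column 5 has {2, 3, 4, 7}, leaving only 5.
Row 5, column 5: row 5 has {1, 3, 4} and column 5 has {2, 3, 4, 5, 7}, leaving only 6.
Row 5, column 4: row 5 has {1, 3, 4, 6} and column 4 has {1, 3, 4, 5, 7}, leaving only 2.
Row 5, column 2: row 5 has {1, 2, 3, 4, 6} and column 2 has {1, 3, 4, 5, 6}, leaving only 7.
Row 5, column 3: row 5 has {1, 2, 3, 4, 6, 7} and column 3 has {1, 2, 3, 4, 6}, leaving only 5.
So row 5 reads: 3 7 5 2 6 1 4.

3 7 5 2 6 1 4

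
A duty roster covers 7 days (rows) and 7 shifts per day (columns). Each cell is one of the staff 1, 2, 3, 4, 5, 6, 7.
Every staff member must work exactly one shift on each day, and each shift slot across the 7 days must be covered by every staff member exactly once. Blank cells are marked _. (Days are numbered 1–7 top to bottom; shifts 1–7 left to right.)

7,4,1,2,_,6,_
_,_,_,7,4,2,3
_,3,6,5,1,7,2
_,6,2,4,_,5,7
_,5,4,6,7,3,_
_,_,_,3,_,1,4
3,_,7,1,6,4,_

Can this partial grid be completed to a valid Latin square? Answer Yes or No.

No

Day 1, shift 7: day 1 has {1, 2, 4, 6, 7} and shift 7 has {2, 3, 4, 7}, so it must be 5.
Now day 7, shift 7: day 7 together with shift 7 already contain {1, 2, 3, 4, 5, 6, 7} — every symbol — so nothing can go there. The grid has no valid completion.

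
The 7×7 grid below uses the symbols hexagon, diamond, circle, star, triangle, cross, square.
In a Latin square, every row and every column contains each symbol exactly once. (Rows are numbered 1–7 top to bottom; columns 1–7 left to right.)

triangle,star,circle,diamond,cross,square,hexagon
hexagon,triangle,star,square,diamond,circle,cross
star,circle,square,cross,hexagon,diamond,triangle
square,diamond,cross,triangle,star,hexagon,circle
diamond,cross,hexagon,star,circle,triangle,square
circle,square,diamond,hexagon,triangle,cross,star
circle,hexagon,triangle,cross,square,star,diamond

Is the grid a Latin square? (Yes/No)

Every row is a permutation, but column 4 contains cross twice (at rows 3 and 7).

No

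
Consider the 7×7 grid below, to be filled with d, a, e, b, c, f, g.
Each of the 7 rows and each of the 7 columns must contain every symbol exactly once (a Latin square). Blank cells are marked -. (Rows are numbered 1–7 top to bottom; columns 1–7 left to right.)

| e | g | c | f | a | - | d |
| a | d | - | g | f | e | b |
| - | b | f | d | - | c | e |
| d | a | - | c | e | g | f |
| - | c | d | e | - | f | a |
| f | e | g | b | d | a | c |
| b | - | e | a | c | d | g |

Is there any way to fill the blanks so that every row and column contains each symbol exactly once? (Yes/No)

No

Row 2, column 3: row 2 together with column 3 already contain {d, a, e, b, c, f, g} — every symbol — so nothing can go there. The grid has no valid completion.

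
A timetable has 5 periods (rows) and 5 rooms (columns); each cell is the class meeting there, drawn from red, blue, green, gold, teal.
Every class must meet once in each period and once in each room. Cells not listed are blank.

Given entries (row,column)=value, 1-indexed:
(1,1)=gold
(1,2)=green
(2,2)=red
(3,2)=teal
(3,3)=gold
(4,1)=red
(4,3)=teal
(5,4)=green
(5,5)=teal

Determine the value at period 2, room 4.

Period 5, room 1: period 5 has {green, teal} and room 1 has {red, gold}, leaving only blue.
Period 3, room 1: period 3 has {gold, teal} and room 1 has {red, blue, gold}, leaving only green.
Period 2, room 1: period 2 has {red} and room 1 has {red, blue, green, gold}, leaving only teal.
Period 5, room 2: period 5 has {blue, green, teal} and room 2 has {red, green, teal}, leaving only gold.
Period 4, room 2: period 4 has {red, teal} and room 2 has {red, green, gold, teal}, leaving only blue.
Period 4, room 4: period 4 has {red, blue, teal} and room 4 has {green}, leaving only gold.
Period 2 already has {red, teal} and room 4 already has {green, gold}, so period 2, room 4 must be blue.

blue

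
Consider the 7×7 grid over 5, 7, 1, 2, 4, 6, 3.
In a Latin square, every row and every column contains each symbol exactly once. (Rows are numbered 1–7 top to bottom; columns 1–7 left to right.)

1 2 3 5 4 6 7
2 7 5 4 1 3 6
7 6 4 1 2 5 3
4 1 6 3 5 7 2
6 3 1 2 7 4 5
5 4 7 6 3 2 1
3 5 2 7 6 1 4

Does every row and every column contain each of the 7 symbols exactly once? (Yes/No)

Each row is a permutation of the 7 symbols, and so is each column.

Yes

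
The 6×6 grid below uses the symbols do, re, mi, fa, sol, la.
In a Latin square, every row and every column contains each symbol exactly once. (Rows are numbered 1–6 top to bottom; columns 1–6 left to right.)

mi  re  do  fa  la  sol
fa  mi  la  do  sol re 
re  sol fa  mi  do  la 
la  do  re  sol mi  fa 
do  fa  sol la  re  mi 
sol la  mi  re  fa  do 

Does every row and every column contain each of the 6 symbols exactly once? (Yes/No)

Each row is a permutation of the 6 symbols, and so is each column.

Yes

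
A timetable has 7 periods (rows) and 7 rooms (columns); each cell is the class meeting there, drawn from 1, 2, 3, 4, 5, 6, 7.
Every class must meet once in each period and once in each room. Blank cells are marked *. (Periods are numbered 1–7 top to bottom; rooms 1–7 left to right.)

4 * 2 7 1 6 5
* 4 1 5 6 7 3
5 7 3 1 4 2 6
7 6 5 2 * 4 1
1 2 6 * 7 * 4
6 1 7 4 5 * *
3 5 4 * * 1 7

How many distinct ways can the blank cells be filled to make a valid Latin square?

Period 1, room 2: eliminating its period and room leaves {3}.
Period 2, room 1: eliminating its period and room leaves {2}.
Period 4, room 5: eliminating its period and room leaves {3}.
Period 5, room 4: eliminating its period and room leaves {3}.
Period 5, room 6: eliminating its period and room leaves {3, 5}.
Period 6, room 6: eliminating its period and room leaves {3}.
Period 6, room 7: eliminating its period and room leaves {2}.
Period 7, room 4: eliminating its period and room leaves {6}.
Period 7, room 5: eliminating its period and room leaves {2}.
Only one assignment across all blanks avoids any period or room repeat, giving 1 completion.

1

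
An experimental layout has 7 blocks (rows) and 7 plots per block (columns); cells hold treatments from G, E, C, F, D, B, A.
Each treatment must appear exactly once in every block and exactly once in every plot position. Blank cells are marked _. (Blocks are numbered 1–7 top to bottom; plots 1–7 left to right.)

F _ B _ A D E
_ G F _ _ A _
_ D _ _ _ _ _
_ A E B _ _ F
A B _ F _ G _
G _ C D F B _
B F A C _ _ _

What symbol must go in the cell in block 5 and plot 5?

E

Block 1, plot 2: block 1 has {E, F, D, B, A} and plot 2 has {G, F, D, B, A}, leaving only C.
Block 1, plot 4: block 1 has {E, C, F, D, B, A} and plot 4 has {C, F, D, B}, leaving only G.
Block 2, plot 4: block 2 has {G, F, A} and plot 4 has {G, C, F, D, B}, leaving only E.
Block 3, plot 3: block 3 has {D} and plot 3 has {E, C, F, B, A}, leaving only G.
Block 3, plot 4: block 3 has {G, D} and plot 4 has {G, E, C, F, D, B}, leaving only A.
Block 4, plot 6: block 4 has {E, F, B, A} and plot 6 has {G, D, B, A}, leaving only C.
Block 4, plot 1: block 4 has {E, C, F, B, A} and plot 1 has {G, F, B, A}, leaving only D.
Block 2, plot 1: block 2 has {G, E, F, A} and plot 1 has {G, F, D, B, A}, leaving only C.
Block 3, plot 1: block 3 has {G, D, A} and plot 1 has {G, C, F, D, B, A}, leaving only E.
Block 3, plot 6: block 3 has {G, E, D, A} and plot 6 has {G, C, D, B, A}, leaving only F.
Block 4, plot 5: block 4 has {E, C, F, D, B, A} and plot 5 has {F, A}, leaving only G.
Block 5, plot 3: block 5 has {G, F, B, A} and plot 3 has {G, E, C, F, B, A}, leaving only D.
Block 5, plot 7: block 5 has {G, F, D, B, A} and plot 7 has {E, F}, leaving only C.
Block 5 already has {G, C, F, D, B, A} and plot 5 already has {G, F, A}, so block 5, plot 5 must be E.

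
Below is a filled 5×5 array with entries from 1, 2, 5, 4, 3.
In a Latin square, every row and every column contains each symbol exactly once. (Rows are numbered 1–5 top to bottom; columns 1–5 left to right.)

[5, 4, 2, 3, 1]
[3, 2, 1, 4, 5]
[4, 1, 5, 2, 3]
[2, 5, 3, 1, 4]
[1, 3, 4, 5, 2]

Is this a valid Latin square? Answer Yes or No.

Yes

Each row is a permutation of the 5 symbols, and so is each column.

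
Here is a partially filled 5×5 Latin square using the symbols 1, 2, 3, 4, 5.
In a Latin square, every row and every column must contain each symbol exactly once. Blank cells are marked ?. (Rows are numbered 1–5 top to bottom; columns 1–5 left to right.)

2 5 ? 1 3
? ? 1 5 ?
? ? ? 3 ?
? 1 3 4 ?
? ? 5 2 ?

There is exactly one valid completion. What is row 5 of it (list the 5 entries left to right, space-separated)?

4 3 5 2 1

Row 1, column 3: row 1 has {1, 2, 3, 5} and column 3 has {1, 3, 5}, leaving only 4.
Row 3, column 3: row 3 has {3} and column 3 has {1, 3, 4, 5}, leaving only 2.
Row 3, column 2: row 3 has {2, 3} and column 2 has {1, 5}, leaving only 4.
Row 5, column 2: row 5 has {2, 5} and column 2 has {1, 4, 5}, leaving only 3.
Row 2, column 2: row 2 has {1, 5} and column 2 has {1, 3, 4, 5}, leaving only 2.
Row 2, column 5: row 2 has {1, 2, 5} and column 5 has {3}, leaving only 4.
Row 5, column 5: row 5 has {2, 3, 5} and column 5 has {3, 4}, leaving only 1.
Row 5, column 1: row 5 has {1, 2, 3, 5} and column 1 has {2}, leaving only 4.
So row 5 reads: 4 3 5 2 1.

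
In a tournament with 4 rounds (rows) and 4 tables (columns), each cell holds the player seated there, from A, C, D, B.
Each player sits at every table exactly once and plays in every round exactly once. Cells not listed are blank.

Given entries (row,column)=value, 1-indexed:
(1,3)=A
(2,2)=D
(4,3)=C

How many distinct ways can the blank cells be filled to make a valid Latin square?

Round 1, table 1: eliminating its round and table leaves {C, D, B}.
Round 1, table 2: eliminating its round and table leaves {C, B}.
Round 1, table 4: eliminating its round and table leaves {C, D, B}.
Round 2, table 1: eliminating its round and table leaves {A, C, B}.
Round 2, table 3: eliminating its round and table leaves {B}.
Round 2, table 4: eliminating its round and table leaves {A, C, B}.
Round 3, table 1: eliminating its round and table leaves {A, C, D, B}.
Round 3, table 2: eliminating its round and table leaves {A, C, B}.
Round 3, table 3: eliminating its round and table leaves {D, B}.
Round 3, table 4: eliminating its round and table leaves {A, C, D, B}.
Round 4, table 1: eliminating its round and table leaves {A, D, B}.
Round 4, table 2: eliminating its round and table leaves {A, B}.
Round 4, table 4: eliminating its round and table leaves {A, D, B}.
Enumerating the assignments across these blanks that avoid any round or table repeat gives 8 completions.

8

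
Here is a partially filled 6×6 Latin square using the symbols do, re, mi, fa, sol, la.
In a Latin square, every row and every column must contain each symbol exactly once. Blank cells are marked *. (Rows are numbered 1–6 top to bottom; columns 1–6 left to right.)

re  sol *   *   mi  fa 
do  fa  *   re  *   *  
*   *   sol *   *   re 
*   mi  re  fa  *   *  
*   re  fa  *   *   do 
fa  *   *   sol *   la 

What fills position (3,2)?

Row 4, column 6: row 4 has {re, mi, fa} and column 6 has {do, re, fa, la}, leaving only sol.
Row 2, column 6: row 2 has {do, re, fa} and column 6 has {do, re, fa, sol, la}, leaving only mi.
Row 2, column 3: row 2 has {do, re, mi, fa} and column 3 has {re, fa, sol}, leaving only la.
Row 1, column 3: row 1 has {re, mi, fa, sol} and column 3 has {re, fa, sol, la}, leaving only do.
Row 1, column 4: row 1 has {do, re, mi, fa, sol} and column 4 has {re, fa, sol}, leaving only la.
Row 2, column 5: row 2 has {do, re, mi, fa, la} and column 5 has {mi}, leaving only sol.
Row 4, column 1: row 4 has {re, mi, fa, sol} and column 1 has {do, re, fa}, leaving only la.
Row 3, column 1: row 3 has {re, sol} and column 1 has {do, re, fa, la}, leaving only mi.
Row 3, column 4: row 3 has {re, mi, sol} and column 4 has {re, fa, sol, la}, leaving only do.
Row 3 already has {do, re, mi, sol} and column 2 already has {re, mi, fa, sol}, so row 3, column 2 must be la.

la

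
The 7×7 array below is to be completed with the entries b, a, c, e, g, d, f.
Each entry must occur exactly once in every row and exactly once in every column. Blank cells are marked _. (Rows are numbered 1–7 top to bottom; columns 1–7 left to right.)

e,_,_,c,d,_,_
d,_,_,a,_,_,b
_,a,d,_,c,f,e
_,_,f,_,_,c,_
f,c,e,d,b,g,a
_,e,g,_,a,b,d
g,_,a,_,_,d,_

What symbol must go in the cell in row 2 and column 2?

f

Row 1, column 3: row 1 has {c, e, d} and column 3 has {a, e, g, d, f}, leaving only b.
Row 1, column 6: row 1 has {b, c, e, d} and column 6 has {b, c, g, d, f}, leaving only a.
Row 2, column 3: row 2 has {b, a, d} and column 3 has {b, a, e, g, d, f}, leaving only c.
Row 2, column 6: row 2 has {b, a, c, d} and column 6 has {b, a, c, g, d, f}, leaving only e.
Row 3, column 1: row 3 has {a, c, e, d, f} and column 1 has {e, g, d, f}, leaving only b.
Row 3, column 4: row 3 has {b, a, c, e, d, f} and column 4 has {a, c, d}, leaving only g.
Row 4, column 1: row 4 has {c, f} and column 1 has {b, e, g, d, f}, leaving only a.
Row 4, column 7: row 4 has {a, c, f} and column 7 has {b, a, e, d}, leaving only g.
Row 1, column 7: row 1 has {b, a, c, e, d} and column 7 has {b, a, e, g, d}, leaving only f.
Row 1, column 2: row 1 has {b, a, c, e, d, f} and column 2 has {a, c, e}, leaving only g.
Row 2 already has {b, a, c, e, d} and column 2 already has {a, c, e, g}, so row 2, column 2 must be f.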